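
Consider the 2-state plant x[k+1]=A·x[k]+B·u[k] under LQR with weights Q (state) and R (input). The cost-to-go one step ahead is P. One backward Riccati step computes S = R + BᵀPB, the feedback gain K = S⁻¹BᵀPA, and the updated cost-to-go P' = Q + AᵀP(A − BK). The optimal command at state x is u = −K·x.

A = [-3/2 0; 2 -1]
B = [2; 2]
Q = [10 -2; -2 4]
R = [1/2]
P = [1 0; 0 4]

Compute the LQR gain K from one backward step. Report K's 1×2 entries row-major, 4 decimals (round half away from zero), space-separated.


0.6341 -0.3902

BᵀP = [2.0000 8.0000]
S = R + BᵀPB = [1/2] + [20.0000] = [20.5000]
BᵀPA = [13.0000 -8.0000]
K = S⁻¹·BᵀPA = [0.6341 -0.3902]
A−BK = [-2.7683 0.7805; 0.7317 -0.2195]
AᵀP(A−BK) = [10.0061 -2.9268; -2.9268 0.8780]
P' = Q + AᵀP(A−BK) = [20.0061 -4.9268; -4.9268 4.8780]
tr(P') = 24.8841


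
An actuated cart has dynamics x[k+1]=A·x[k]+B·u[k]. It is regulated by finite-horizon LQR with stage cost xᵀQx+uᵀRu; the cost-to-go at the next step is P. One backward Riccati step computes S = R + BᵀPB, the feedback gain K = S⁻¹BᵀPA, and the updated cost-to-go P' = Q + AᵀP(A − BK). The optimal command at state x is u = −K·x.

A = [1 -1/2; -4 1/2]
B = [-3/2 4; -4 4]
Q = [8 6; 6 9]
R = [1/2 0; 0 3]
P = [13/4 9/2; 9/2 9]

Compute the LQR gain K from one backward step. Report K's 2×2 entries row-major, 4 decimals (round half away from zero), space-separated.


1.3300 -0.2310 0.4785 -0.1433

BᵀP = [-22.8750 -42.7500; 31.0000 54.0000]
S = R + BᵀPB = [1/2 0; 0 3] + [205.3125 -262.5000; -262.5000 340.0000] = [205.8125 -262.5000; -262.5000 343.0000]
BᵀPA = [148.1250 -9.9375; -185.0000 11.5000]
K = S⁻¹·BᵀPA = [1.3300 -0.2310; 0.4785 -0.1433]
A−BK = [1.0809 -0.2735; -0.5939 0.1490]
AᵀP(A−BK) = [2.7657 -0.6608; -0.6608 0.1644]
P' = Q + AᵀP(A−BK) = [10.7657 5.3392; 5.3392 9.1644]
tr(P') = 19.9301


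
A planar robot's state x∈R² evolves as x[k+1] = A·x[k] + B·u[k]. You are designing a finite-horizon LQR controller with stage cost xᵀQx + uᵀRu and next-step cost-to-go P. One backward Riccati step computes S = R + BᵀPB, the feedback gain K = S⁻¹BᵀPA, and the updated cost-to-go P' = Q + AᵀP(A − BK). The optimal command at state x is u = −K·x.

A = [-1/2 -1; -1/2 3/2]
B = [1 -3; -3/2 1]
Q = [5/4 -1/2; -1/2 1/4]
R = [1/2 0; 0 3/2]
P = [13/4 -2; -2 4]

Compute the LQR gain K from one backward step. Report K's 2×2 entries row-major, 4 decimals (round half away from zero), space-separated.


BᵀP = [6.2500 -8.0000; -11.7500 10.0000]
S = R + BᵀPB = [1/2 0; 0 3/2] + [18.2500 -26.7500; -26.7500 45.2500] = [18.7500 -26.7500; -26.7500 46.7500]
BᵀPA = [0.8750 -18.2500; 0.8750 26.7500]
K = S⁻¹·BᵀPA = [0.3995 -0.8548; 0.2473 0.0831]
A−BK = [-0.1576 0.1040; -0.1481 0.1347]
AᵀP(A−BK) = [0.2466 -0.1997; -0.1997 0.4274]
P' = Q + AᵀP(A−BK) = [1.4966 -0.6997; -0.6997 0.6774]
tr(P') = 2.1740

0.3995 -0.8548 0.2473 0.0831


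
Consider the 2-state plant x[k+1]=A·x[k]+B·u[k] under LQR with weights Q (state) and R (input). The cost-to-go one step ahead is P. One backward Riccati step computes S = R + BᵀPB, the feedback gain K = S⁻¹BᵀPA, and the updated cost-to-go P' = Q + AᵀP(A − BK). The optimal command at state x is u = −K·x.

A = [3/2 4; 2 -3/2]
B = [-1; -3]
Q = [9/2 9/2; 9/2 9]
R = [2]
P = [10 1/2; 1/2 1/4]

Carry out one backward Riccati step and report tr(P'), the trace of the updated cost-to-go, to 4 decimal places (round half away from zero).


59.0797

BᵀP = [-11.5000 -1.2500]
S = R + BᵀPB = [2] + [15.2500] = [17.2500]
BᵀPA = [-19.7500 -44.1250]
K = S⁻¹·BᵀPA = [-1.1449 -2.5580]
A−BK = [0.3551 1.4420; -1.4348 -9.1739]
AᵀP(A−BK) = [3.8877 11.6051; 11.6051 41.6920]
P' = Q + AᵀP(A−BK) = [8.3877 16.1051; 16.1051 50.6920]
tr(P') = 59.0797


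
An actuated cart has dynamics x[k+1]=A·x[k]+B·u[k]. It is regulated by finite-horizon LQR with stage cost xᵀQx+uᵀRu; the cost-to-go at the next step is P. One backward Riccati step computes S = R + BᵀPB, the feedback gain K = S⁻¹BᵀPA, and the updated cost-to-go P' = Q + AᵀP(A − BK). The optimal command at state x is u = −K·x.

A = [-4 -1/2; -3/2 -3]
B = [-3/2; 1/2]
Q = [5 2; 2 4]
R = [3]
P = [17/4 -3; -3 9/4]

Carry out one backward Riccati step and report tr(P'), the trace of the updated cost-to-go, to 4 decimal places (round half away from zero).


BᵀP = [-7.8750 5.6250]
S = R + BᵀPB = [3] + [14.6250] = [17.6250]
BᵀPA = [23.0625 -12.9375]
K = S⁻¹·BᵀPA = [1.3085 -0.7340]
A−BK = [-2.0372 -1.6011; -2.1543 -2.6330]
AᵀP(A−BK) = [6.8850 -2.6961; -2.6961 2.8158]
P' = Q + AᵀP(A−BK) = [11.8850 -0.6961; -0.6961 6.8158]
tr(P') = 18.7008

18.7008


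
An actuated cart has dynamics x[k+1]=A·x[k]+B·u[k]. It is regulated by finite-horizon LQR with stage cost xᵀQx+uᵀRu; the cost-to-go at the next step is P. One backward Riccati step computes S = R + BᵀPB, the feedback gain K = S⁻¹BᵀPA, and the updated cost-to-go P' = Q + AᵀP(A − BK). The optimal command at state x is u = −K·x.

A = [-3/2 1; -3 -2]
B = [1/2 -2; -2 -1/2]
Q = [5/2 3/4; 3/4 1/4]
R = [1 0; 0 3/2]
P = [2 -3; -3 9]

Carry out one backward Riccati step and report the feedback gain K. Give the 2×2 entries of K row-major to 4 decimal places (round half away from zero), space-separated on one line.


1.1756 1.0391 0.7385 -0.1885

BᵀP = [7.0000 -19.5000; -2.5000 1.5000]
S = R + BᵀPB = [1 0; 0 3/2] + [42.5000 -4.2500; -4.2500 4.2500] = [43.5000 -4.2500; -4.2500 5.7500]
BᵀPA = [48.0000 46.0000; -0.7500 -5.5000]
K = S⁻¹·BᵀPA = [1.1756 1.0391; 0.7385 -0.1885]
A−BK = [-0.6108 0.1034; -0.2796 -0.0162]
AᵀP(A−BK) = [2.6251 0.9841; 0.9841 1.1667]
P' = Q + AᵀP(A−BK) = [5.1251 1.7341; 1.7341 1.4167]
tr(P') = 6.5418


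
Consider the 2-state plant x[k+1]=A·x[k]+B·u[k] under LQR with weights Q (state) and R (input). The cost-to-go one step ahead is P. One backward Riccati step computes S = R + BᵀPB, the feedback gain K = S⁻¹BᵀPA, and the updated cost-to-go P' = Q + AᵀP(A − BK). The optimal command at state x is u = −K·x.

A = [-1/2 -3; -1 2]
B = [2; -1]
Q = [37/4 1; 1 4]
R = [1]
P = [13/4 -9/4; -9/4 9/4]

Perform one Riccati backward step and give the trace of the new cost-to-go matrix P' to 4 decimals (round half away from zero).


BᵀP = [8.7500 -6.7500]
S = R + BᵀPB = [1] + [24.2500] = [25.2500]
BᵀPA = [2.3750 -39.7500]
K = S⁻¹·BᵀPA = [0.0941 -1.5743]
A−BK = [-0.6881 0.1485; -0.9059 0.4257]
AᵀP(A−BK) = [0.5891 -0.3861; -0.3861 2.6733]
P' = Q + AᵀP(A−BK) = [9.8391 0.6139; 0.6139 6.6733]
tr(P') = 16.5124

16.5124


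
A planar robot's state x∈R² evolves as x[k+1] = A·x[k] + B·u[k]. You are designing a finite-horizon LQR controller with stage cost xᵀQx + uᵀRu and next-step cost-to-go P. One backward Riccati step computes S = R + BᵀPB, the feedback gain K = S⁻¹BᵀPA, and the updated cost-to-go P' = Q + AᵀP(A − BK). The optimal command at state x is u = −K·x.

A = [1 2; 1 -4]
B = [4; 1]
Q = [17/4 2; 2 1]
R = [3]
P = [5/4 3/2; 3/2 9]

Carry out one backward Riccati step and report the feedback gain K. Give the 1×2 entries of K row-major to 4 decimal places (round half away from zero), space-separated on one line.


BᵀP = [6.5000 15.0000]
S = R + BᵀPB = [3] + [41.0000] = [44.0000]
BᵀPA = [21.5000 -47.0000]
K = S⁻¹·BᵀPA = [0.4886 -1.0682]
A−BK = [-0.9545 6.2727; 0.5114 -2.9318]
AᵀP(A−BK) = [2.7443 -13.5341; -13.5341 74.7955]
P' = Q + AᵀP(A−BK) = [6.9943 -11.5341; -11.5341 75.7955]
tr(P') = 82.7898

0.4886 -1.0682


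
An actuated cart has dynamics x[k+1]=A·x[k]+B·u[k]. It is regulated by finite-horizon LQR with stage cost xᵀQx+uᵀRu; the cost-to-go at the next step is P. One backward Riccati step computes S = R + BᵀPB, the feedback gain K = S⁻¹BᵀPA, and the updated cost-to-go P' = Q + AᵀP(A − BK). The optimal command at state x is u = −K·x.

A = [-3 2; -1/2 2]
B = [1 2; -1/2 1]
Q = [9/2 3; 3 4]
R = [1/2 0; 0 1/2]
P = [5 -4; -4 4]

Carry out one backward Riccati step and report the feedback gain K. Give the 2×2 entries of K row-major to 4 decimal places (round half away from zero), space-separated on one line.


BᵀP = [7.0000 -6.0000; 6.0000 -4.0000]
S = R + BᵀPB = [1/2 0; 0 1/2] + [10.0000 8.0000; 8.0000 8.0000] = [10.5000 8.0000; 8.0000 8.5000]
BᵀPA = [-18.0000 2.0000; -16.0000 4.0000]
K = S⁻¹·BᵀPA = [-0.9901 -0.5941; -0.9505 1.0297]
A−BK = [-0.1089 0.5347; -0.0446 0.6733]
AᵀP(A−BK) = [0.9703 -0.2178; -0.2178 1.0693]
P' = Q + AᵀP(A−BK) = [5.4703 2.7822; 2.7822 5.0693]
tr(P') = 10.5396

-0.9901 -0.5941 -0.9505 1.0297


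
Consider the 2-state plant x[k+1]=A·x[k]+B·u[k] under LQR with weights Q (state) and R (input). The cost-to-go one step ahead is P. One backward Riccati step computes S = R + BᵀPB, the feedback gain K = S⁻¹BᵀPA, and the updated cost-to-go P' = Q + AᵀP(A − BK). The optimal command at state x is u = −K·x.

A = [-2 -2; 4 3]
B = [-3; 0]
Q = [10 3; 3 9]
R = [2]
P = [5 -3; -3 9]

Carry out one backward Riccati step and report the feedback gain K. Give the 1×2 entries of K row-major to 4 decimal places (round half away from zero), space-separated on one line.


BᵀP = [-15.0000 9.0000]
S = R + BᵀPB = [2] + [45.0000] = [47.0000]
BᵀPA = [66.0000 57.0000]
K = S⁻¹·BᵀPA = [1.4043 1.2128]
A−BK = [2.2128 1.6383; 4.0000 3.0000]
AᵀP(A−BK) = [119.3191 89.9574; 89.9574 67.8723]
P' = Q + AᵀP(A−BK) = [129.3191 92.9574; 92.9574 76.8723]
tr(P') = 206.1915

1.4043 1.2128


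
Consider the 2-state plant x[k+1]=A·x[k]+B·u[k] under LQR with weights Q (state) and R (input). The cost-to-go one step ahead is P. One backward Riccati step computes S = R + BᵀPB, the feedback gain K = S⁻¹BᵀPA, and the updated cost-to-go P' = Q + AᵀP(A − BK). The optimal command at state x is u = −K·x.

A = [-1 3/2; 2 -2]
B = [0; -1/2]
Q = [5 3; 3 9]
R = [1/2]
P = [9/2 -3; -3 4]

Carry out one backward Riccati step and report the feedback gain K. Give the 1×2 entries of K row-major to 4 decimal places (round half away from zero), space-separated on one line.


BᵀP = [1.5000 -2.0000]
S = R + BᵀPB = [1/2] + [1.0000] = [1.5000]
BᵀPA = [-5.5000 6.2500]
K = S⁻¹·BᵀPA = [-3.6667 4.1667]
A−BK = [-1.0000 1.5000; 0.1667 0.0833]
AᵀP(A−BK) = [12.3333 -14.8333; -14.8333 18.0833]
P' = Q + AᵀP(A−BK) = [17.3333 -11.8333; -11.8333 27.0833]
tr(P') = 44.4167

-3.6667 4.1667


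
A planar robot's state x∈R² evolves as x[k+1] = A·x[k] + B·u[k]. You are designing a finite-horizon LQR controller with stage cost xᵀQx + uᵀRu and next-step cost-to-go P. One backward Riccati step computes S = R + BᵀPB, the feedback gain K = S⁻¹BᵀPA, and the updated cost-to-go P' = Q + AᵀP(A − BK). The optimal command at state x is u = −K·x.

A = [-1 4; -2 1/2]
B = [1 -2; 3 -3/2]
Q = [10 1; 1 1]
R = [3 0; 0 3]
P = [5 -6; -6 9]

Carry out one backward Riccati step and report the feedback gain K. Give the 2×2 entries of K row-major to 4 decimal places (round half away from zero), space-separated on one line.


BᵀP = [-13.0000 21.0000; -1.0000 -1.5000]
S = R + BᵀPB = [3 0; 0 3] + [50.0000 -5.5000; -5.5000 4.2500] = [53.0000 -5.5000; -5.5000 7.2500]
BᵀPA = [-29.0000 -41.5000; 4.0000 -4.7500]
K = S⁻¹·BᵀPA = [-0.5318 -0.9237; 0.1483 -1.3559]
A−BK = [-0.1716 2.2119; -0.1822 1.2373]
AᵀP(A−BK) = [0.9852 0.6356; 0.6356 13.4746]
P' = Q + AᵀP(A−BK) = [10.9852 1.6356; 1.6356 14.4746]
tr(P') = 25.4597

-0.5318 -0.9237 0.1483 -1.3559


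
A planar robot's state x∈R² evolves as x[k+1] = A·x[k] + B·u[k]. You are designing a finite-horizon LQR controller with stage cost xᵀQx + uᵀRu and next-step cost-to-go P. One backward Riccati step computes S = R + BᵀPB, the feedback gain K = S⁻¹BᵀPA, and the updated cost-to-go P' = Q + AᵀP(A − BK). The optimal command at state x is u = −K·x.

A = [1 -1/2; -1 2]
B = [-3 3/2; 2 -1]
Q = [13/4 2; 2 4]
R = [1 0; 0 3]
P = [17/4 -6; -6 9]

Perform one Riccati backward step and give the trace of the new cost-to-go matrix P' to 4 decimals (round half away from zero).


8.1136

BᵀP = [-24.7500 36.0000; 12.3750 -18.0000]
S = R + BᵀPB = [1 0; 0 3] + [146.2500 -73.1250; -73.1250 36.5625] = [147.2500 -73.1250; -73.1250 39.5625]
BᵀPA = [-60.7500 84.3750; 30.3750 -42.1875]
K = S⁻¹·BᵀPA = [-0.3810 0.5292; 0.0635 -0.0882]
A−BK = [-0.2383 1.2199; -0.1744 0.8534]
AᵀP(A−BK) = [0.1737 -0.2967; -0.2967 0.6899]
P' = Q + AᵀP(A−BK) = [3.4237 1.7033; 1.7033 4.6899]
tr(P') = 8.1136


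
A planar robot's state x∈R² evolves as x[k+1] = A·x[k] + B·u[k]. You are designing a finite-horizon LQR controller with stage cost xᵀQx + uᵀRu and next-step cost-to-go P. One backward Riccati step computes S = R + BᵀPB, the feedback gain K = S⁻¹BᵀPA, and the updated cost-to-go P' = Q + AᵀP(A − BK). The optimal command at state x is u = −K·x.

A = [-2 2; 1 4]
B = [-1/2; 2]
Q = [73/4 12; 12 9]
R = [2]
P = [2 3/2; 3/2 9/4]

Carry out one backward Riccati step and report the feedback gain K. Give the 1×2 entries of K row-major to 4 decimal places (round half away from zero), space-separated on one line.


-0.0294 2.2353

BᵀP = [2.0000 3.7500]
S = R + BᵀPB = [2] + [6.5000] = [8.5000]
BᵀPA = [-0.2500 19.0000]
K = S⁻¹·BᵀPA = [-0.0294 2.2353]
A−BK = [-2.0147 3.1176; 1.0588 -0.4706]
AᵀP(A−BK) = [4.2426 -7.4412; -7.4412 25.5294]
P' = Q + AᵀP(A−BK) = [22.4926 4.5588; 4.5588 34.5294]
tr(P') = 57.0221


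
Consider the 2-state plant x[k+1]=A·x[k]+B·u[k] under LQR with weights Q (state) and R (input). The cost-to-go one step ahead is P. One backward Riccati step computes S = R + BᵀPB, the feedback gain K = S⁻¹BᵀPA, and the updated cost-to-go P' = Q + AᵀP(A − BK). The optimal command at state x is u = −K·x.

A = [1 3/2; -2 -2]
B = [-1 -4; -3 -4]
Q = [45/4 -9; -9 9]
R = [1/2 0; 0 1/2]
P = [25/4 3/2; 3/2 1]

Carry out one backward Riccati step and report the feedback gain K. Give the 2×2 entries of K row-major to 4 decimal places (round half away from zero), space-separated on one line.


BᵀP = [-10.7500 -4.5000; -31.0000 -10.0000]
S = R + BᵀPB = [1/2 0; 0 1/2] + [24.2500 61.0000; 61.0000 164.0000] = [24.7500 61.0000; 61.0000 164.5000]
BᵀPA = [-1.7500 -7.1250; -11.0000 -26.5000]
K = S⁻¹·BᵀPA = [1.0935 1.2685; -0.4724 -0.6315]
A−BK = [0.2041 0.2426; -0.6090 -0.7205]
AᵀP(A−BK) = [0.9677 1.1487; 1.1487 1.3664]
P' = Q + AᵀP(A−BK) = [12.2177 -7.8513; -7.8513 10.3664]
tr(P') = 22.5842

1.0935 1.2685 -0.4724 -0.6315


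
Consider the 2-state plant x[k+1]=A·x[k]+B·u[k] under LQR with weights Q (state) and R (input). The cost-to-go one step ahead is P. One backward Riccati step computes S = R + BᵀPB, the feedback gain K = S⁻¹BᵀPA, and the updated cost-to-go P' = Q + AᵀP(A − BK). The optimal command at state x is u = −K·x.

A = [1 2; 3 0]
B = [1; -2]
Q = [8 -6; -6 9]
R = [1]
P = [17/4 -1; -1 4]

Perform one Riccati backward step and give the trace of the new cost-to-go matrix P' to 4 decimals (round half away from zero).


45.0099

BᵀP = [6.2500 -9.0000]
S = R + BᵀPB = [1] + [24.2500] = [25.2500]
BᵀPA = [-20.7500 12.5000]
K = S⁻¹·BᵀPA = [-0.8218 0.4950]
A−BK = [1.8218 1.5050; 1.3564 0.9901]
AᵀP(A−BK) = [17.1980 12.7723; 12.7723 10.8119]
P' = Q + AᵀP(A−BK) = [25.1980 6.7723; 6.7723 19.8119]
tr(P') = 45.0099


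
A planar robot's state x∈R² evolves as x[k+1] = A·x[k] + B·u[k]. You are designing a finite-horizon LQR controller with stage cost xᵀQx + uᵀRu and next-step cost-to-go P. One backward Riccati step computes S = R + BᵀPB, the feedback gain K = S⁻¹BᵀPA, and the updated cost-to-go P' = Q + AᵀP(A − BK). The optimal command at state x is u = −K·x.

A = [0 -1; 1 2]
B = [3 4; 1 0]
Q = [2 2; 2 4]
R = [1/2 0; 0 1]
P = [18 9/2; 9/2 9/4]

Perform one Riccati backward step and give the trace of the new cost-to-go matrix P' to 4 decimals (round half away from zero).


9.0165

BᵀP = [58.5000 15.7500; 72.0000 18.0000]
S = R + BᵀPB = [1/2 0; 0 1] + [191.2500 234.0000; 234.0000 288.0000] = [191.7500 234.0000; 234.0000 289.0000]
BᵀPA = [15.7500 -27.0000; 18.0000 -36.0000]
K = S⁻¹·BᵀPA = [0.5150 0.9413; -0.3547 -0.8867]
A−BK = [-0.1262 -0.2770; 0.4850 1.0587]
AᵀP(A−BK) = [0.5235 1.1357; 1.1357 2.4930]
P' = Q + AᵀP(A−BK) = [2.5235 3.1357; 3.1357 6.4930]
tr(P') = 9.0165


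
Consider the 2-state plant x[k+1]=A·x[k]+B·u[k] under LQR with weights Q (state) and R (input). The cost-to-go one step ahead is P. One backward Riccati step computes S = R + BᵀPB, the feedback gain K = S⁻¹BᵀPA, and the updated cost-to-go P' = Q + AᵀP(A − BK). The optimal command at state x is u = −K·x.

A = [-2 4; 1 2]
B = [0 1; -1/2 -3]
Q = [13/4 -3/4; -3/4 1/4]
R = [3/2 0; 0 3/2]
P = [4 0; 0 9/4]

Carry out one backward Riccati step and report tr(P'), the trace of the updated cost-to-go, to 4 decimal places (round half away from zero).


BᵀP = [0.0000 -1.1250; 4.0000 -6.7500]
S = R + BᵀPB = [3/2 0; 0 3/2] + [0.5625 3.3750; 3.3750 24.2500] = [2.0625 3.3750; 3.3750 25.7500]
BᵀPA = [-1.1250 -2.2500; -14.7500 2.5000]
K = S⁻¹·BᵀPA = [0.4989 -1.5910; -0.6382 0.3056]
A−BK = [-1.3618 3.6944; -0.6652 2.1213]
AᵀP(A−BK) = [9.3978 -24.7820; -24.7820 68.6562]
P' = Q + AᵀP(A−BK) = [12.6478 -25.5320; -25.5320 68.9062]
tr(P') = 81.5539

81.5539


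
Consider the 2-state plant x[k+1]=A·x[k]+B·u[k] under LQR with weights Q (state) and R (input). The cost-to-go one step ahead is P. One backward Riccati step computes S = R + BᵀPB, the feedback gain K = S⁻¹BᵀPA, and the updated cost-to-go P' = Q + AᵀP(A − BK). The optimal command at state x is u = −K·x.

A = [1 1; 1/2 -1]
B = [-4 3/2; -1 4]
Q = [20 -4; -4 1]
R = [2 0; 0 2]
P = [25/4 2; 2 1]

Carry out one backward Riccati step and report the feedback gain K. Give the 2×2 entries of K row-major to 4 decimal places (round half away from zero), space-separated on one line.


-0.2063 -0.2630 0.0908 -0.1738

BᵀP = [-27.0000 -9.0000; 17.3750 7.0000]
S = R + BᵀPB = [2 0; 0 2] + [117.0000 -76.5000; -76.5000 54.0625] = [119.0000 -76.5000; -76.5000 56.0625]
BᵀPA = [-31.5000 -18.0000; 20.8750 10.3750]
K = S⁻¹·BᵀPA = [-0.2063 -0.2630; 0.0908 -0.1738]
A−BK = [0.0385 0.2087; -0.0695 -0.5678]
AᵀP(A−BK) = [0.1050 0.0939; 0.0939 0.3194]
P' = Q + AᵀP(A−BK) = [20.1050 -3.9061; -3.9061 1.3194]
tr(P') = 21.4244


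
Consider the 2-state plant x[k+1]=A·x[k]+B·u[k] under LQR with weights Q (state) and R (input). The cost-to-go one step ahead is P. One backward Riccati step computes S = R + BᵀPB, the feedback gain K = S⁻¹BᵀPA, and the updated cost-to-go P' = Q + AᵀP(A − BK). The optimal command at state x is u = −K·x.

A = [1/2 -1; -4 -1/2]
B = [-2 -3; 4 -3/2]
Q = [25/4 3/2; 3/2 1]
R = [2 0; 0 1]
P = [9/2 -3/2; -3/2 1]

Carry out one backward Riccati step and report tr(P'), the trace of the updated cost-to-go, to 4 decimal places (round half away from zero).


8.7250

BᵀP = [-15.0000 7.0000; -11.2500 3.0000]
S = R + BᵀPB = [2 0; 0 1] + [58.0000 34.5000; 34.5000 29.2500] = [60.0000 34.5000; 34.5000 30.2500]
BᵀPA = [-35.5000 11.5000; -17.6250 9.7500]
K = S⁻¹·BᵀPA = [-0.7456 0.0184; 0.2677 0.3013]
A−BK = [-0.1881 -0.0592; -0.6160 -0.1216]
AᵀP(A−BK) = [1.3746 0.0892; 0.0892 0.1004]
P' = Q + AᵀP(A−BK) = [7.6246 1.5892; 1.5892 1.1004]
tr(P') = 8.7250


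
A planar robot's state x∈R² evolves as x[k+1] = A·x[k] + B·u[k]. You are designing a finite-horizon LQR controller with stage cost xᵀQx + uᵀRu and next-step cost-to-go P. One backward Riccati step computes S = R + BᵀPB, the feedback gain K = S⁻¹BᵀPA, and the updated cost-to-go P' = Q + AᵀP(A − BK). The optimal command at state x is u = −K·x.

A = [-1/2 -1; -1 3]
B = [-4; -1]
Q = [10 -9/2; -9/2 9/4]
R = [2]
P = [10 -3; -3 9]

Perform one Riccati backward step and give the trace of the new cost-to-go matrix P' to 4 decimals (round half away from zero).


BᵀP = [-37.0000 3.0000]
S = R + BᵀPB = [2] + [145.0000] = [147.0000]
BᵀPA = [15.5000 46.0000]
K = S⁻¹·BᵀPA = [0.1054 0.3129]
A−BK = [-0.0782 0.2517; -0.8946 3.3129]
AᵀP(A−BK) = [6.8656 -25.3503; -25.3503 94.6054]
P' = Q + AᵀP(A−BK) = [16.8656 -29.8503; -29.8503 96.8554]
tr(P') = 113.7211

113.7211


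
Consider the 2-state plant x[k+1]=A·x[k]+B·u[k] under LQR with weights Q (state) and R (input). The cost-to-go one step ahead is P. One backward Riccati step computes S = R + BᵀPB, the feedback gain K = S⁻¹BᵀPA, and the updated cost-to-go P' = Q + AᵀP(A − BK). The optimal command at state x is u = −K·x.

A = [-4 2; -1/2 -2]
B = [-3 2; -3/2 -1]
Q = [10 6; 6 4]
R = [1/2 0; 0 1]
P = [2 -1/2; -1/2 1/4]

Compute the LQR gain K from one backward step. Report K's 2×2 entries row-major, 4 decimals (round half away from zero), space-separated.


BᵀP = [-5.2500 1.1250; 4.5000 -1.2500]
S = R + BᵀPB = [1/2 0; 0 1] + [14.0625 -11.6250; -11.6250 10.2500] = [14.5625 -11.6250; -11.6250 11.2500]
BᵀPA = [20.4375 -12.7500; -17.3750 11.5000]
K = S⁻¹·BᵀPA = [0.9739 -0.3399; -0.5381 0.6710]
A−BK = [-0.0022 -0.3617; 0.4227 -1.8388]
AᵀP(A−BK) = [0.8094 -0.6449; -0.6449 0.9499]
P' = Q + AᵀP(A−BK) = [10.8094 5.3551; 5.3551 4.9499]
tr(P') = 15.7593

0.9739 -0.3399 -0.5381 0.6710


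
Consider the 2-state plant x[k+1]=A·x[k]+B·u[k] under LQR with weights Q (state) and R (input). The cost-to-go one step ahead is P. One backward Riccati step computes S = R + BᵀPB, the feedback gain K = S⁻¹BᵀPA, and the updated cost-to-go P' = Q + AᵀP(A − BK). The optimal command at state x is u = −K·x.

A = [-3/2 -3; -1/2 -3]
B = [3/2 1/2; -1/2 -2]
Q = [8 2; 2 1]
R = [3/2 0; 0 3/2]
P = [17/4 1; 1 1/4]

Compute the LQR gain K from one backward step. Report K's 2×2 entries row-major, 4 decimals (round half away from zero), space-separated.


BᵀP = [5.8750 1.3750; 0.1250 0.0000]
S = R + BᵀPB = [3/2 0; 0 3/2] + [8.1250 0.1875; 0.1875 0.0625] = [9.6250 0.1875; 0.1875 1.5625]
BᵀPA = [-9.5000 -21.7500; -0.1875 -0.3750]
K = S⁻¹·BᵀPA = [-0.9870 -2.2603; -0.0016 0.0312]
A−BK = [-0.0187 0.3749; -0.9966 -4.0677]
AᵀP(A−BK) = [1.7484 4.0325; 4.0325 9.3491]
P' = Q + AᵀP(A−BK) = [9.7484 6.0325; 6.0325 10.3491]
tr(P') = 20.0975

-0.9870 -2.2603 -0.0016 0.0312


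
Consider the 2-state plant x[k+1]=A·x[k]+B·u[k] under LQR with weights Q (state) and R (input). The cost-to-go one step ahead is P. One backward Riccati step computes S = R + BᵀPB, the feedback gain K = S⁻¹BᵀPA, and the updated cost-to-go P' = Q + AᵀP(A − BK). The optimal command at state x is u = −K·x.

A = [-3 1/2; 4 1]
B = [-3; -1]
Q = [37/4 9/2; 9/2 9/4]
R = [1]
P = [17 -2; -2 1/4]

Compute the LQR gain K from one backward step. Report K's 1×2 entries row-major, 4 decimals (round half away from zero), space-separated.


BᵀP = [-49.0000 5.7500]
S = R + BᵀPB = [1] + [141.2500] = [142.2500]
BᵀPA = [170.0000 -18.7500]
K = S⁻¹·BᵀPA = [1.1951 -0.1318]
A−BK = [0.5852 0.1046; 5.1951 0.8682]
AᵀP(A−BK) = [1.8366 -0.0923; -0.0923 0.0286]
P' = Q + AᵀP(A−BK) = [11.0866 4.4077; 4.4077 2.2786]
tr(P') = 13.3651

1.1951 -0.1318


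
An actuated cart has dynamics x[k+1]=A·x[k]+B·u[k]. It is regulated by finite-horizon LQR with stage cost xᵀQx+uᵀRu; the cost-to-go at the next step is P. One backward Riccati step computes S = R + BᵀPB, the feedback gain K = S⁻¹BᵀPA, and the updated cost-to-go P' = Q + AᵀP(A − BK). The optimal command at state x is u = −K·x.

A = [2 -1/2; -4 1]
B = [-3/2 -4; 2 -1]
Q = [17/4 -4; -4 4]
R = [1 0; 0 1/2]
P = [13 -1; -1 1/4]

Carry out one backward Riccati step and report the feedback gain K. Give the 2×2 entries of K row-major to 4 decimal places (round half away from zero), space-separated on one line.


-0.9723 0.2431 -0.1760 0.0440

BᵀP = [-21.5000 2.0000; -51.0000 3.7500]
S = R + BᵀPB = [1 0; 0 1/2] + [36.2500 84.0000; 84.0000 200.2500] = [37.2500 84.0000; 84.0000 200.7500]
BᵀPA = [-51.0000 12.7500; -117.0000 29.2500]
K = S⁻¹·BᵀPA = [-0.9723 0.2431; -0.1760 0.0440]
A−BK = [-0.1623 0.0406; -2.2314 0.5578]
AᵀP(A−BK) = [1.8237 -0.4559; -0.4559 0.1140]
P' = Q + AᵀP(A−BK) = [6.0737 -4.4559; -4.4559 4.1140]
tr(P') = 10.1877


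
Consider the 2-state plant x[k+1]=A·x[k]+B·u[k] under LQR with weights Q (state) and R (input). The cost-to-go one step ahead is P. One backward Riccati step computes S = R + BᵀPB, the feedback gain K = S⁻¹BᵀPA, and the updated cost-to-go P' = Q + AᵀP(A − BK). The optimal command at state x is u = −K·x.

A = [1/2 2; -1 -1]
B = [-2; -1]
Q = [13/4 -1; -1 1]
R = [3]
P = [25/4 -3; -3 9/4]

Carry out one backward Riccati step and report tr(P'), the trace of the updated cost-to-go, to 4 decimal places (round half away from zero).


17.9940

BᵀP = [-9.5000 3.7500]
S = R + BᵀPB = [3] + [15.2500] = [18.2500]
BᵀPA = [-8.5000 -22.7500]
K = S⁻¹·BᵀPA = [-0.4658 -1.2466]
A−BK = [-0.4315 -0.4932; -1.4658 -2.2466]
AᵀP(A−BK) = [2.8536 5.4041; 5.4041 10.8904]
P' = Q + AᵀP(A−BK) = [6.1036 4.4041; 4.4041 11.8904]
tr(P') = 17.9940


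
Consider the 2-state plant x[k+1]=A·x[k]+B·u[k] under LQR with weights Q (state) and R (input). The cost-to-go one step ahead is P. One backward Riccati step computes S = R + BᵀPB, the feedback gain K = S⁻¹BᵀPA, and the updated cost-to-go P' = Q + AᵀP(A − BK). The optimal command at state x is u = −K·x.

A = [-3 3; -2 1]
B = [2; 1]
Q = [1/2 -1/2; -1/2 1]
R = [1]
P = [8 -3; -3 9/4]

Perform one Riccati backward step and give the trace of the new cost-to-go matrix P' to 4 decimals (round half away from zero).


BᵀP = [13.0000 -3.7500]
S = R + BᵀPB = [1] + [22.2500] = [23.2500]
BᵀPA = [-31.5000 35.2500]
K = S⁻¹·BᵀPA = [-1.3548 1.5161]
A−BK = [-0.2903 -0.0323; -0.6452 -0.5161]
AᵀP(A−BK) = [2.3226 -1.7419; -1.7419 2.8065]
P' = Q + AᵀP(A−BK) = [2.8226 -2.2419; -2.2419 3.8065]
tr(P') = 6.6290

6.6290


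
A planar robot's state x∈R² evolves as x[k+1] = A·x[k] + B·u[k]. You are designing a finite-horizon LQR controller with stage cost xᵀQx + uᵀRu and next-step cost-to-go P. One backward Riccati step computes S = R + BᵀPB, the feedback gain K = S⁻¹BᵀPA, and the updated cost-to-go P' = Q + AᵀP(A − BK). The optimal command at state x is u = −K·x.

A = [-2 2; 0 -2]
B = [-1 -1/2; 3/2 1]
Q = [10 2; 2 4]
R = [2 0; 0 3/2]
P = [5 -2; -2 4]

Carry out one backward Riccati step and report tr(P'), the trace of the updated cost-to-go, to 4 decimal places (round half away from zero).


26.7010

BᵀP = [-8.0000 8.0000; -4.5000 5.0000]
S = R + BᵀPB = [2 0; 0 3/2] + [20.0000 12.0000; 12.0000 7.2500] = [22.0000 12.0000; 12.0000 8.7500]
BᵀPA = [16.0000 -32.0000; 9.0000 -19.0000]
K = S⁻¹·BᵀPA = [0.6598 -1.0722; 0.1237 -0.7010]
A−BK = [-1.2784 0.5773; -1.1134 0.3093]
AᵀP(A−BK) = [8.3299 -4.5361; -4.5361 4.3711]
P' = Q + AᵀP(A−BK) = [18.3299 -2.5361; -2.5361 8.3711]
tr(P') = 26.7010


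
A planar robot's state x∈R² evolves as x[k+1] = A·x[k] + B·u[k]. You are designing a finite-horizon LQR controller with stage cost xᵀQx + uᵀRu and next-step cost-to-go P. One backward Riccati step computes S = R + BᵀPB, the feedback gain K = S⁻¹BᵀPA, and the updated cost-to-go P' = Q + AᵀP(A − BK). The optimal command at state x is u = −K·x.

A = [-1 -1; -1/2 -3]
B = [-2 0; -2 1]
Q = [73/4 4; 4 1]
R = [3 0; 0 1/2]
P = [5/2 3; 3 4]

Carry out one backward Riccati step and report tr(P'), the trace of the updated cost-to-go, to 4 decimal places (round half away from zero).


21.8147

BᵀP = [-11.0000 -14.0000; 3.0000 4.0000]
S = R + BᵀPB = [3 0; 0 1/2] + [50.0000 -14.0000; -14.0000 4.0000] = [53.0000 -14.0000; -14.0000 4.5000]
BᵀPA = [18.0000 53.0000; -5.0000 -15.0000]
K = S⁻¹·BᵀPA = [0.2588 0.6706; -0.3059 -1.2471]
A−BK = [-0.4824 0.3412; 0.3235 -0.4118]
AᵀP(A−BK) = [0.3118 0.6941; 0.6941 2.2529]
P' = Q + AᵀP(A−BK) = [18.5618 4.6941; 4.6941 3.2529]
tr(P') = 21.8147


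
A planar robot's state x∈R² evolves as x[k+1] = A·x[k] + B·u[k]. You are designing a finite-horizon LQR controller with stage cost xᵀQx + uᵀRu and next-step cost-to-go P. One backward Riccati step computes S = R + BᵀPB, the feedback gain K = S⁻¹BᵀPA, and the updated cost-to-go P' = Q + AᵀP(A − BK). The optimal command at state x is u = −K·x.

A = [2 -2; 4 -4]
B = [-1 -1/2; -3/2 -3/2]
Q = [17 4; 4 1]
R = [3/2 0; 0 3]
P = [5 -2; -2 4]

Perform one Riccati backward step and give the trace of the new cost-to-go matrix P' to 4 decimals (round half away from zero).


30.6512

BᵀP = [-2.0000 -4.0000; 0.5000 -5.0000]
S = R + BᵀPB = [3/2 0; 0 3] + [8.0000 7.0000; 7.0000 7.2500] = [9.5000 7.0000; 7.0000 10.2500]
BᵀPA = [-20.0000 20.0000; -19.0000 19.0000]
K = S⁻¹·BᵀPA = [-1.4884 1.4884; -0.8372 0.8372]
A−BK = [0.0930 -0.0930; 0.5116 -0.5116]
AᵀP(A−BK) = [6.3256 -6.3256; -6.3256 6.3256]
P' = Q + AᵀP(A−BK) = [23.3256 -2.3256; -2.3256 7.3256]
tr(P') = 30.6512


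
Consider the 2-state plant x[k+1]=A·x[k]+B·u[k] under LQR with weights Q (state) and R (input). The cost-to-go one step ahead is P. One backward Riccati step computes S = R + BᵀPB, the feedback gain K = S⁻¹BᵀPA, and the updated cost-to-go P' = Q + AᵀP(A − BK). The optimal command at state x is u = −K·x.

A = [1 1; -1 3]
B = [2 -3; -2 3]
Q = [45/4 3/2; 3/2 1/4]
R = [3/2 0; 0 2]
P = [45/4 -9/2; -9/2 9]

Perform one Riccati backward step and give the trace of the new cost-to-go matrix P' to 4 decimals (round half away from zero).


56.0460

BᵀP = [31.5000 -27.0000; -47.2500 40.5000]
S = R + BᵀPB = [3/2 0; 0 2] + [117.0000 -175.5000; -175.5000 263.2500] = [118.5000 -175.5000; -175.5000 265.2500]
BᵀPA = [58.5000 -49.5000; -87.7500 74.2500]
K = S⁻¹·BᵀPA = [0.1852 -0.1567; -0.2083 0.1763]
A−BK = [0.0047 1.8421; -0.0047 2.1579]
AᵀP(A−BK) = [0.1389 -0.1175; -0.1175 44.4071]
P' = Q + AᵀP(A−BK) = [11.3889 1.3825; 1.3825 44.6571]
tr(P') = 56.0460


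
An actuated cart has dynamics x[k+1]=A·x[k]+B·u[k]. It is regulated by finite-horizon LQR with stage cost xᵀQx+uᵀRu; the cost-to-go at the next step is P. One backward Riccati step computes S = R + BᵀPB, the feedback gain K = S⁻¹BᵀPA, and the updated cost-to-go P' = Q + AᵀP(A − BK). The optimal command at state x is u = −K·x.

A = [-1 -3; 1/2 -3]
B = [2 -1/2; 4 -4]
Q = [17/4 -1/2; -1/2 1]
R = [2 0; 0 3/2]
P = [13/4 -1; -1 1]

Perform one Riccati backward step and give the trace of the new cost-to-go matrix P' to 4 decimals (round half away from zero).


11.8911

BᵀP = [2.5000 2.0000; 2.3750 -3.5000]
S = R + BᵀPB = [2 0; 0 3/2] + [13.0000 -9.2500; -9.2500 12.8125] = [15.0000 -9.2500; -9.2500 14.3125]
BᵀPA = [-1.5000 -13.5000; -4.1250 3.3750]
K = S⁻¹·BᵀPA = [-0.4618 -1.2546; -0.5866 -0.5750]
A−BK = [-0.3698 -0.7783; 0.0005 -0.2817]
AᵀP(A−BK) = [1.3875 2.4961; 2.4961 5.2536]
P' = Q + AᵀP(A−BK) = [5.6375 1.9961; 1.9961 6.2536]
tr(P') = 11.8911


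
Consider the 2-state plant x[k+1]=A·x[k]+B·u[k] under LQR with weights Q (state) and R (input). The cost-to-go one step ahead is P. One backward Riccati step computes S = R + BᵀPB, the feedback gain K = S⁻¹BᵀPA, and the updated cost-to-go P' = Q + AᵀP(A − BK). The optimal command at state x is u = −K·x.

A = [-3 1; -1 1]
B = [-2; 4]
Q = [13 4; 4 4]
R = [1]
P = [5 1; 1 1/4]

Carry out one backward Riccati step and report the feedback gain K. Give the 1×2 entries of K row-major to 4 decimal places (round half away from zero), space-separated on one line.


BᵀP = [-6.0000 -1.0000]
S = R + BᵀPB = [1] + [8.0000] = [9.0000]
BᵀPA = [19.0000 -7.0000]
K = S⁻¹·BᵀPA = [2.1111 -0.7778]
A−BK = [1.2222 -0.5556; -9.4444 4.1111]
AᵀP(A−BK) = [11.1389 -4.4722; -4.4722 1.8056]
P' = Q + AᵀP(A−BK) = [24.1389 -0.4722; -0.4722 5.8056]
tr(P') = 29.9444

2.1111 -0.7778


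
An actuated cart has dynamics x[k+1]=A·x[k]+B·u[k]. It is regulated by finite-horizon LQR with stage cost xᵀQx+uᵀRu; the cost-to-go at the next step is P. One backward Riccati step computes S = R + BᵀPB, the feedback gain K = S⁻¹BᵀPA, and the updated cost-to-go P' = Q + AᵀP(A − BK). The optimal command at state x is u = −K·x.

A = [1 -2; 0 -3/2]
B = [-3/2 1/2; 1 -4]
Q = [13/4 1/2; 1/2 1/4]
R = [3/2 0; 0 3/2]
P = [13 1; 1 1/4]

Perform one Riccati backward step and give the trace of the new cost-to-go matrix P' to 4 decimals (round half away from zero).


8.1786

BᵀP = [-18.5000 -1.2500; 2.5000 -0.5000]
S = R + BᵀPB = [3/2 0; 0 3/2] + [26.5000 -4.2500; -4.2500 3.2500] = [28.0000 -4.2500; -4.2500 4.7500]
BᵀPA = [-18.5000 38.8750; 2.5000 -4.2500]
K = S⁻¹·BᵀPA = [-0.6721 1.4494; -0.0750 0.4021]
A−BK = [0.0294 -0.0269; 0.3719 -1.3409]
AᵀP(A−BK) = [0.7537 -1.6909; -1.6909 3.9250]
P' = Q + AᵀP(A−BK) = [4.0037 -1.1909; -1.1909 4.1750]
tr(P') = 8.1786


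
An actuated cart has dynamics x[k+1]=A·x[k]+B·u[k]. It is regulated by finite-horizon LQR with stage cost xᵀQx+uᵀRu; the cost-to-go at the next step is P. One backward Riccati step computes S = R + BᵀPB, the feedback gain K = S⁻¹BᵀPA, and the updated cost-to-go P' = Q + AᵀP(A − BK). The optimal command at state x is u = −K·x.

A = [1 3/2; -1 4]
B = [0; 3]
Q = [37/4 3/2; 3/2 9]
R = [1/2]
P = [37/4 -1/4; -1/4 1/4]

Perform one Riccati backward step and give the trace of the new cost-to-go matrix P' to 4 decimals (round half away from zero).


47.9659

BᵀP = [-0.7500 0.7500]
S = R + BᵀPB = [1/2] + [2.2500] = [2.7500]
BᵀPA = [-1.5000 1.8750]
K = S⁻¹·BᵀPA = [-0.5455 0.6818]
A−BK = [1.0000 1.5000; 0.6364 1.9545]
AᵀP(A−BK) = [9.1818 13.2727; 13.2727 20.5341]
P' = Q + AᵀP(A−BK) = [18.4318 14.7727; 14.7727 29.5341]
tr(P') = 47.9659


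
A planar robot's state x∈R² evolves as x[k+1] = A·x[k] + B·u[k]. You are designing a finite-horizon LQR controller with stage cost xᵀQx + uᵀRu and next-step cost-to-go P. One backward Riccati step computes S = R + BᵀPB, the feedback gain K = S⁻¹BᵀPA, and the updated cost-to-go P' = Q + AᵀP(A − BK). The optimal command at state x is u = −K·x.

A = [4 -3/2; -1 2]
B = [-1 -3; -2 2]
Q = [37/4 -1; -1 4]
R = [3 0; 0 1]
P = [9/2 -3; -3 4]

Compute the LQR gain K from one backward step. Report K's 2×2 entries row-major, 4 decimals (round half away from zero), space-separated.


BᵀP = [1.5000 -5.0000; -19.5000 17.0000]
S = R + BᵀPB = [3 0; 0 1] + [8.5000 -14.5000; -14.5000 92.5000] = [11.5000 -14.5000; -14.5000 93.5000]
BᵀPA = [11.0000 -12.2500; -95.0000 63.2500]
K = S⁻¹·BᵀPA = [-0.4035 -0.2639; -1.0786 0.6355]
A−BK = [0.3607 0.1428; 0.3503 0.2012]
AᵀP(A−BK) = [1.9699 -0.2202; -0.2202 0.6941]
P' = Q + AᵀP(A−BK) = [11.2199 -1.2202; -1.2202 4.6941]
tr(P') = 15.9140

-0.4035 -0.2639 -1.0786 0.6355


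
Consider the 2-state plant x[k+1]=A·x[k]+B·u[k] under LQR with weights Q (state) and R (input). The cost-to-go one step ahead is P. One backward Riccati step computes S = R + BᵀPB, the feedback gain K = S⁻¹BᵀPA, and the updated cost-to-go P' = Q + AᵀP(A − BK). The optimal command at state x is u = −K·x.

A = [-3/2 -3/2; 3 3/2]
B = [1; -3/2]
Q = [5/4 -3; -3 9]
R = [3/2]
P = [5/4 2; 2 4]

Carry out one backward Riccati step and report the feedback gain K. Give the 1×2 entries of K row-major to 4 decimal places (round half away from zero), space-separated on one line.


-1.6304 -0.5870

BᵀP = [-1.7500 -4.0000]
S = R + BᵀPB = [3/2] + [4.2500] = [5.7500]
BᵀPA = [-9.3750 -3.3750]
K = S⁻¹·BᵀPA = [-1.6304 -0.5870]
A−BK = [0.1304 -0.9130; 0.5543 0.6196]
AᵀP(A−BK) = [5.5272 1.8098; 1.8098 0.8315]
P' = Q + AᵀP(A−BK) = [6.7772 -1.1902; -1.1902 9.8315]
tr(P') = 16.6087


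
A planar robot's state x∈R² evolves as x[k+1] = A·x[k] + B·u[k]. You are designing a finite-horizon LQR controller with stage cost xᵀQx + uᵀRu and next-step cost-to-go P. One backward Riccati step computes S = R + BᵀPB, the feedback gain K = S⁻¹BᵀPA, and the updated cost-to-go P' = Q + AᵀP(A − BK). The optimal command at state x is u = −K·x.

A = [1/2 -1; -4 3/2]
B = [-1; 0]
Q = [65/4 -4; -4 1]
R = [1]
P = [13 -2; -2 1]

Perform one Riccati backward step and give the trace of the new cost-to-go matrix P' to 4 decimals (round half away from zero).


32.4464

BᵀP = [-13.0000 2.0000]
S = R + BᵀPB = [1] + [13.0000] = [14.0000]
BᵀPA = [-14.5000 16.0000]
K = S⁻¹·BᵀPA = [-1.0357 1.1429]
A−BK = [-0.5357 0.1429; -4.0000 1.5000]
AᵀP(A−BK) = [12.2321 -5.4286; -5.4286 2.9643]
P' = Q + AᵀP(A−BK) = [28.4821 -9.4286; -9.4286 3.9643]
tr(P') = 32.4464


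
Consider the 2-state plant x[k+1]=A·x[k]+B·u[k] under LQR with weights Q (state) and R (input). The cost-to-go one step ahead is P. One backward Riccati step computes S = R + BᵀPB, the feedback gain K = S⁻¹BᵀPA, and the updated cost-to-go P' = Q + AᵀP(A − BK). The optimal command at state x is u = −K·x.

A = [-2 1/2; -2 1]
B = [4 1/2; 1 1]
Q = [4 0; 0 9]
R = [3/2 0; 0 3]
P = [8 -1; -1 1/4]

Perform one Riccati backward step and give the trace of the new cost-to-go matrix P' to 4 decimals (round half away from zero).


BᵀP = [31.0000 -3.7500; 3.0000 -0.2500]
S = R + BᵀPB = [3/2 0; 0 3] + [120.2500 11.7500; 11.7500 1.2500] = [121.7500 11.7500; 11.7500 4.2500]
BᵀPA = [-54.5000 11.7500; -5.5000 1.2500]
K = S⁻¹·BᵀPA = [-0.4402 0.0929; -0.0771 0.0372]
A−BK = [-0.2007 0.1097; -1.4827 0.8699]
AᵀP(A−BK) = [0.5852 -0.2313; -0.2313 0.1117]
P' = Q + AᵀP(A−BK) = [4.5852 -0.2313; -0.2313 9.1117]
tr(P') = 13.6969

13.6969


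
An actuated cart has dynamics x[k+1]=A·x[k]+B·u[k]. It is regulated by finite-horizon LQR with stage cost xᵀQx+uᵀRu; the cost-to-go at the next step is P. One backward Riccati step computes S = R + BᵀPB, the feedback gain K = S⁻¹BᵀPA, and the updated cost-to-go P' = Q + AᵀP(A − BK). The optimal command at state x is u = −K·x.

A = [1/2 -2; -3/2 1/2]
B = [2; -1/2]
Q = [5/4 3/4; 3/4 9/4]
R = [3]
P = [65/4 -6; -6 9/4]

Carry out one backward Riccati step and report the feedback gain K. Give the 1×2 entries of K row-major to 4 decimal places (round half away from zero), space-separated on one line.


BᵀP = [35.5000 -13.1250]
S = R + BᵀPB = [3] + [77.5625] = [80.5625]
BᵀPA = [37.4375 -77.5625]
K = S⁻¹·BᵀPA = [0.4647 -0.9628]
A−BK = [-0.4294 -0.0745; -1.2676 0.0186]
AᵀP(A−BK) = [0.7277 -1.3941; -1.3941 2.8883]
P' = Q + AᵀP(A−BK) = [1.9777 -0.6441; -0.6441 5.1383]
tr(P') = 7.1160

0.4647 -0.9628


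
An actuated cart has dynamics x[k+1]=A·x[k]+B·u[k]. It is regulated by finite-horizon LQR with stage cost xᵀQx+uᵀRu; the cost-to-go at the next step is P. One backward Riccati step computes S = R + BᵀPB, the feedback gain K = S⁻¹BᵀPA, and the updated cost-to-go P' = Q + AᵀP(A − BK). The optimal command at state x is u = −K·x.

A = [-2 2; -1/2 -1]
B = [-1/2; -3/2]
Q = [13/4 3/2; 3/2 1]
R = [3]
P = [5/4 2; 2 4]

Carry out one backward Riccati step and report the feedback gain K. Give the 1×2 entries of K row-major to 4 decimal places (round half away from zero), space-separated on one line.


0.7020 -0.0163

BᵀP = [-3.6250 -7.0000]
S = R + BᵀPB = [3] + [12.3125] = [15.3125]
BᵀPA = [10.7500 -0.2500]
K = S⁻¹·BᵀPA = [0.7020 -0.0163]
A−BK = [-1.6490 1.9918; 0.5531 -1.0245]
AᵀP(A−BK) = [2.4531 -0.8245; -0.8245 0.9959]
P' = Q + AᵀP(A−BK) = [5.7031 0.6755; 0.6755 1.9959]
tr(P') = 7.6990


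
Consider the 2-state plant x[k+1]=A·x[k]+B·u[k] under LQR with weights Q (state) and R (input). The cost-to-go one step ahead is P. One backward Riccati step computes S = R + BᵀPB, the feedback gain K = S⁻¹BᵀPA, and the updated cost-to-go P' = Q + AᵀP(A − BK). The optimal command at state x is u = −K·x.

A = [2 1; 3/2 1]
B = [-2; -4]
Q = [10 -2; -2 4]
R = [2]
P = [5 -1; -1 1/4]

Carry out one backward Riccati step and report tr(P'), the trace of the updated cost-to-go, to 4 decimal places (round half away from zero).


18.2875

BᵀP = [-6.0000 1.0000]
S = R + BᵀPB = [2] + [8.0000] = [10.0000]
BᵀPA = [-10.5000 -5.0000]
K = S⁻¹·BᵀPA = [-1.0500 -0.5000]
A−BK = [-0.1000 0.0000; -2.7000 -1.0000]
AᵀP(A−BK) = [3.5375 1.6250; 1.6250 0.7500]
P' = Q + AᵀP(A−BK) = [13.5375 -0.3750; -0.3750 4.7500]
tr(P') = 18.2875
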